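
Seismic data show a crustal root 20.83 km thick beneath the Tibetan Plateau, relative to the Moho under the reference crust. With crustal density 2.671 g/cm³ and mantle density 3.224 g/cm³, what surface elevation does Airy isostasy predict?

By Archimedes' principle applied to the lithosphere: ρ_c h = (ρ_m − ρ_c) r.
h = r (ρ_m − ρ_c) / ρ_c = 20.83 km × (3.224 − 2.671) / 2.671 = 4.31 km.

4.31 km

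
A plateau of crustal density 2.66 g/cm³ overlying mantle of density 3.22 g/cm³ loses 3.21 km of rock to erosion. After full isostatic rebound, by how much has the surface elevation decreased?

0.558 km

Rebound u = e ρ_c/ρ_m = 3.21 km × 2.66/3.22 = 2.652 km.
Net surface drop = e − u = 3.21 km − 2.652 km = e (ρ_m − ρ_c)/ρ_m = 0.558 km.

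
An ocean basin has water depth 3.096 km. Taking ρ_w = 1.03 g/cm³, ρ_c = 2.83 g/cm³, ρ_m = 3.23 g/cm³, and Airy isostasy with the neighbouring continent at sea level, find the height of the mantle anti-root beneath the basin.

13.9 km

For local isostatic compensation: replacing crust with seawater at the top is compensated by replacing crust with mantle at the base: d (ρ_c − ρ_w) = a (ρ_m − ρ_c).
a = d (ρ_c − ρ_w)/(ρ_m − ρ_c) = 3.096 km × 1.8/0.4 = 13.9 km.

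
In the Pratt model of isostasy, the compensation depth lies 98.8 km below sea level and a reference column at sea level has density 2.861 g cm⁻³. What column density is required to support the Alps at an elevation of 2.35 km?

Pratt balance: ρ_ref D = ρ (D + h).
ρ = ρ_ref D/(D + h) = 2.861 × 98.8 km/(98.8 km + 2.35 km) = 2.79 g cm⁻³.

2.79 g cm⁻³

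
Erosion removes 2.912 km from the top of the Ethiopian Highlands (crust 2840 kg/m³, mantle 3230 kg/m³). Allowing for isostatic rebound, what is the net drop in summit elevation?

0.352 km

Rebound u = e ρ_c/ρ_m = 2.912 km × 2840/3230 = 2.56 km.
Net surface drop = e − u = 2.912 km − 2.56 km = e (ρ_m − ρ_c)/ρ_m = 0.352 km.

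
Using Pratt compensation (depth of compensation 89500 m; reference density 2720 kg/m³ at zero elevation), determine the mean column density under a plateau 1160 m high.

Pratt balance: ρ_ref D = ρ (D + h).
ρ = ρ_ref D/(D + h) = 2720 × 89500 m/(89500 m + 1160 m) = 2690 kg/m³.

2690 kg/m³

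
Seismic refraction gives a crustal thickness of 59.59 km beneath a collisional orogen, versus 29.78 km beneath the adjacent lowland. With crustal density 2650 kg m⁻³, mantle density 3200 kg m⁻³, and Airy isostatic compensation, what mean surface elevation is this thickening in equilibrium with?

5.12 km

Excess crust Δ = 59.59 km − 29.78 km = 29.81 km, split between elevation h and root r with h + r = Δ.
Airy balance ρ_c h = (ρ_m − ρ_c) r gives r = h ρ_c/(ρ_m − ρ_c), so h (1 + ρ_c/(ρ_m − ρ_c)) = Δ, i.e. h = Δ (ρ_m − ρ_c)/ρ_m.
h = 29.81 km × 550/3200 = 5.12 km.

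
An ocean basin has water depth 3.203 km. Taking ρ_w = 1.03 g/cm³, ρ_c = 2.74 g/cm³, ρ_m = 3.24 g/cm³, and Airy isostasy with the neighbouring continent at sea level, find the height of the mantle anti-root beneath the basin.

For local isostatic compensation: replacing crust with seawater at the top is compensated by replacing crust with mantle at the base: d (ρ_c − ρ_w) = a (ρ_m − ρ_c).
a = d (ρ_c − ρ_w)/(ρ_m − ρ_c) = 3.203 km × 1.71/0.5 = 11 km.

11 km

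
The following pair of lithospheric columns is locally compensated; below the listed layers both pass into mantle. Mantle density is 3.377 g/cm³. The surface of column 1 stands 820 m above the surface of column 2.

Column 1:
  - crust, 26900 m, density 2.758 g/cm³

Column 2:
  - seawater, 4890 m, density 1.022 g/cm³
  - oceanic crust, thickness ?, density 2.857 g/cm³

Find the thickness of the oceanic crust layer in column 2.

Take the compensation level at the base of the deeper column (depth z_c below the surface of column 1) and equate Σ ρ_i t_i down to z_c; mantle fills any gap and the z_c terms cancel.
Column 1: 26900×2.758 + (z_c − 26900)×3.377
Column 2: 820×0 + 4890×1.022 + x×2.857 + (z_c − 820 − 4890 − x)×3.377
The z_c×3.377 term appears on both sides and cancels. Collect the known terms of each column as K = Σ(ρt)_known − 3.377 × (depth of known layers): K_1 = 74190.2 − 3.377×26900 = −16651.1; K_2 = 4997.58 − 3.377×(820 + 4890) = −14285.09.
Balance: K_1 = K_2 − x×(3.377 − 2.857), so x = (K_2 − K_1)/(3.377 − 2.857) = 2366.01/0.52 = 4550 m.

4550 m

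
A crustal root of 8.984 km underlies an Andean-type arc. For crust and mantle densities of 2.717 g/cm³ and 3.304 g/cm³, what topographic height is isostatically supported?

Balancing pressure at the compensation depth: ρ_c h = (ρ_m − ρ_c) r.
h = r (ρ_m − ρ_c) / ρ_c = 8.984 km × (3.304 − 2.717) / 2.717 = 1.94 km.

1.94 km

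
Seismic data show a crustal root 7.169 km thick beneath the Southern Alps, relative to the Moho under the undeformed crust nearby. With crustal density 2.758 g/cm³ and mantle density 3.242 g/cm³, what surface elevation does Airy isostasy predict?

1.26 km

For local isostatic compensation: ρ_c h = (ρ_m − ρ_c) r.
h = r (ρ_m − ρ_c) / ρ_c = 7.169 km × (3.242 − 2.758) / 2.758 = 1.26 km.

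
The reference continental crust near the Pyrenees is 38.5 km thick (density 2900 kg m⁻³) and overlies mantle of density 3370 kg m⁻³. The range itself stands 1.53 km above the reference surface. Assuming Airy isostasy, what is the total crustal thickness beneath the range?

Root depth r = h ρ_c / (ρ_m − ρ_c) = 1.53 km × 2900 / 470 = 9.44 km.
Total thickness = T + h + r = 38.5 km + 1.53 km + 9.44 km = 49.5 km.

49.5 km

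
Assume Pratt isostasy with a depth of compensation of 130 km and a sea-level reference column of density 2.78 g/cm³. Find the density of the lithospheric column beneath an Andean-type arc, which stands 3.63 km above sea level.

2.7 g/cm³

Pratt balance: ρ_ref D = ρ (D + h).
ρ = ρ_ref D/(D + h) = 2.78 × 130 km/(130 km + 3.63 km) = 2.7 g/cm³.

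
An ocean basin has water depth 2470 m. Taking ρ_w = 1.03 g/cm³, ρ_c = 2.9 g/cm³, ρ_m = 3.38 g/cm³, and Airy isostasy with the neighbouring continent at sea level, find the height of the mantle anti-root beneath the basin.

In Airy isostatic equilibrium: replacing crust with seawater at the top is compensated by replacing crust with mantle at the base: d (ρ_c − ρ_w) = a (ρ_m − ρ_c).
a = d (ρ_c − ρ_w)/(ρ_m − ρ_c) = 2470 m × 1.87/0.48 = 9620 m.

9620 m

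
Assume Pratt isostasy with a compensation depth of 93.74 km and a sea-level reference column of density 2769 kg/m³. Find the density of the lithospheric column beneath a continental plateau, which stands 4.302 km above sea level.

2650 kg/m³

Pratt balance: ρ_ref D = ρ (D + h).
ρ = ρ_ref D/(D + h) = 2769 × 93.74 km/(93.74 km + 4.302 km) = 2650 kg/m³.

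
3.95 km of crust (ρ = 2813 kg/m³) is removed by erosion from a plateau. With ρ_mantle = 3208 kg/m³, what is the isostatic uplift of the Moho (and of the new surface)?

Unloading: uplift u = e ρ_c/ρ_m = 3.95 km × 2813/3208 = 3.46 km.

3.46 km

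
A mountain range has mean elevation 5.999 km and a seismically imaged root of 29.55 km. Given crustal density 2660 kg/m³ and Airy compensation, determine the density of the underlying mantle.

Airy balance: ρ_c h = (ρ_m − ρ_c) r → ρ_m = ρ_c (1 + h/r).
ρ_m = 2660 × (1 + 5.999 km/29.55 km) = 3200 kg/m³.

3200 kg/m³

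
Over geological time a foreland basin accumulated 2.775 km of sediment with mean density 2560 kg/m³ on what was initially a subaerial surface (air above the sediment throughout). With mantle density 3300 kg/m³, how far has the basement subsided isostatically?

2.15 km

Subaerial load: s = t ρ_sed / ρ_m = 2.775 km × 2560/3300 = 2.15 km.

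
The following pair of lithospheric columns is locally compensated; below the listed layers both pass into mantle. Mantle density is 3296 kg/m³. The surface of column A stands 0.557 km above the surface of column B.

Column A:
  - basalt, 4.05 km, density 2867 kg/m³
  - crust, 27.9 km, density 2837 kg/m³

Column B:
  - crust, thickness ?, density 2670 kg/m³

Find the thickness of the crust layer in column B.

Take the compensation level at the base of the deeper column (depth z_c below the surface of column A) and equate Σ ρ_i t_i down to z_c; mantle fills any gap and the z_c terms cancel.
Column A: 4.05×2867 + 27.9×2837 + (z_c − 31.95)×3296
Column B: 0.557×0 + x×2670 + (z_c − 0.557 − 0 − x)×3296
The z_c×3296 term appears on both sides and cancels. Collect the known terms of each column as K = Σ(ρt)_known − 3296 × (depth of known layers): K_A = 90763.65 − 3296×31.95 = −14543.55; K_B = 0 − 3296×(0.557 + 0) = −1835.872.
Balance: K_A = K_B − x×(3296 − 2670), so x = (K_B − K_A)/(3296 − 2670) = 12707.7/626 = 20.3 km.

20.3 km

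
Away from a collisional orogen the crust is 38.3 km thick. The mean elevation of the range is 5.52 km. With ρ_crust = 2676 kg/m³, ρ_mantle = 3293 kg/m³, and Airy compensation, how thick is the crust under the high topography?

67.8 km

Root depth r = h ρ_c / (ρ_m − ρ_c) = 5.52 km × 2676 / 617 = 23.94 km.
Total thickness = T + h + r = 38.3 km + 5.52 km + 23.94 km = 67.8 km.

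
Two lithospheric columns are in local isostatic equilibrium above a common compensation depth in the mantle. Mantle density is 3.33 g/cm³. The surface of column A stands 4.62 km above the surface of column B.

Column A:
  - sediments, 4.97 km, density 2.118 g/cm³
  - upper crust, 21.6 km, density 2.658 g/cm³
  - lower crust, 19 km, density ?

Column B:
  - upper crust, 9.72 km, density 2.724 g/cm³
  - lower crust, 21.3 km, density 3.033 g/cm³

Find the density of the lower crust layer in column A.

2.96 g/cm³

Take the compensation level at the base of the deeper column (depth z_c below the surface of column A) and equate Σ ρ_i t_i down to z_c; mantle fills any gap and the z_c terms cancel.
Column A: 4.97×2.118 + 21.6×2.658 + 19×ρ + (z_c − 45.57)×3.33
Column B: 4.62×0 + 9.72×2.724 + 21.3×3.033 + (z_c − 4.62 − 31.02)×3.33
The z_c×3.33 term appears on both sides and cancels. Collect the known terms of each column as K = Σ(ρt)_known − 3.33 × (depth of known layers): K_A = 67.93926 − 3.33×45.57 = −83.80884; K_B = 91.08018 − 3.33×(4.62 + 31.02) = −27.60102.
Balance: K_A + 19×ρ = K_B, so ρ = (K_B − K_A)/19 = 56.2078/19 = 2.96 g/cm³.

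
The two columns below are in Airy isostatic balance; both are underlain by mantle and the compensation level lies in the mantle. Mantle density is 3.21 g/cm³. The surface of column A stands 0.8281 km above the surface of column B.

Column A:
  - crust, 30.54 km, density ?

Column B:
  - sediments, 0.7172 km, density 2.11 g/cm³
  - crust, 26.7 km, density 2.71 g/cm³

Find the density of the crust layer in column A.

Take the compensation level at the base of the deeper column (depth z_c below the surface of column A) and equate Σ ρ_i t_i down to z_c; mantle fills any gap and the z_c terms cancel.
Column A: 30.54×ρ + (z_c − 30.54)×3.21
Column B: 0.8281×0 + 0.7172×2.11 + 26.7×2.71 + (z_c − 0.8281 − 27.4172)×3.21
The z_c×3.21 term appears on both sides and cancels. Collect the known terms of each column as K = Σ(ρt)_known − 3.21 × (depth of known layers): K_A = 0 − 3.21×30.54 = −98.0334; K_B = 73.870292 − 3.21×(0.8281 + 27.4172) = −16.797121.
Balance: K_A + 30.54×ρ = K_B, so ρ = (K_B − K_A)/30.54 = 81.2363/30.54 = 2.66 g/cm³.

2.66 g/cm³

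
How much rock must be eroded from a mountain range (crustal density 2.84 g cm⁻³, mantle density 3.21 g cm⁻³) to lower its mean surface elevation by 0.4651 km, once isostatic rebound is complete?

4.04 km

Net drop Δ = e − u = e − e ρ_c/ρ_m = e (ρ_m − ρ_c)/ρ_m.
e = Δ ρ_m/(ρ_m − ρ_c) = 0.4651 km × 3.21/0.37 = 4.04 km.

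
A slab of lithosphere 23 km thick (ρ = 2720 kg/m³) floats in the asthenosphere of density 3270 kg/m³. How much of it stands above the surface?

3.87 km

Floating equilibrium: submerged depth d = t ρ_obj/ρ_fluid = 23 km × 2720/3270 = 19.13 km.
Freeboard = t − d = 23 km − 19.13 km = 3.87 km.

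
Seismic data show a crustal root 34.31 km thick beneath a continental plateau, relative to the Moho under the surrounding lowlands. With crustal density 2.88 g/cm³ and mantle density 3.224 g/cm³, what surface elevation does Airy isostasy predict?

For local isostatic compensation: ρ_c h = (ρ_m − ρ_c) r.
h = r (ρ_m − ρ_c) / ρ_c = 34.31 km × (3.224 − 2.88) / 2.88 = 4.1 km.

4.1 km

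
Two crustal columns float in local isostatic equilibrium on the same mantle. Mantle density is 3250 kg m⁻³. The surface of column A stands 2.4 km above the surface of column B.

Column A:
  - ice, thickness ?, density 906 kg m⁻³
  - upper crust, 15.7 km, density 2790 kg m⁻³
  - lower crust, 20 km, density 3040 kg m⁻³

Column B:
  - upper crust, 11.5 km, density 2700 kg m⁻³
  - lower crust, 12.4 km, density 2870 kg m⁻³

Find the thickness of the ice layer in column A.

Take the compensation level at the base of the deeper column (depth z_c below the surface of column A) and equate Σ ρ_i t_i down to z_c; mantle fills any gap and the z_c terms cancel.
Column A: x×906 + 15.7×2790 + 20×3040 + (z_c − 35.7 − x)×3250
Column B: 2.4×0 + 11.5×2700 + 12.4×2870 + (z_c − 2.4 − 23.9)×3250
The z_c×3250 term appears on both sides and cancels. Collect the known terms of each column as K = Σ(ρt)_known − 3250 × (depth of known layers): K_A = 104603 − 3250×35.7 = −11422; K_B = 66638 − 3250×(2.4 + 23.9) = −18837.
Balance: K_A − x×(3250 − 906) = K_B, so x = (K_A − K_B)/(3250 − 906) = 7415/2344 = 3.16 km.

3.16 km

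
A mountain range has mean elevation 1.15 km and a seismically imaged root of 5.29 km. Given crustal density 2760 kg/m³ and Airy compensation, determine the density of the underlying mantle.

3360 kg/m³

Airy balance: ρ_c h = (ρ_m − ρ_c) r → ρ_m = ρ_c (1 + h/r).
ρ_m = 2760 × (1 + 1.15 km/5.29 km) = 3360 kg/m³.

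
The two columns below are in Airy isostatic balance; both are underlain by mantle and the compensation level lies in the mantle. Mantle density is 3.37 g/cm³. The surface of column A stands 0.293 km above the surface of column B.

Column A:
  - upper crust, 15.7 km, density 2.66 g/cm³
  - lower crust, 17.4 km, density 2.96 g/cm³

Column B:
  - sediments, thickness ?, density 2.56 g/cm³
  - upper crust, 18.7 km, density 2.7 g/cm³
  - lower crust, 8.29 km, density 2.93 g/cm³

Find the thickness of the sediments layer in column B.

Take the compensation level at the base of the deeper column (depth z_c below the surface of column A) and equate Σ ρ_i t_i down to z_c; mantle fills any gap and the z_c terms cancel.
Column A: 15.7×2.66 + 17.4×2.96 + (z_c − 33.1)×3.37
Column B: 0.293×0 + x×2.56 + 18.7×2.7 + 8.29×2.93 + (z_c − 0.293 − 26.99 − x)×3.37
The z_c×3.37 term appears on both sides and cancels. Collect the known terms of each column as K = Σ(ρt)_known − 3.37 × (depth of known layers): K_A = 93.266 − 3.37×33.1 = −18.281; K_B = 74.7797 − 3.37×(0.293 + 26.99) = −17.16401.
Balance: K_A = K_B − x×(3.37 − 2.56), so x = (K_B − K_A)/(3.37 − 2.56) = 1.11699/0.81 = 1.38 km.

1.38 km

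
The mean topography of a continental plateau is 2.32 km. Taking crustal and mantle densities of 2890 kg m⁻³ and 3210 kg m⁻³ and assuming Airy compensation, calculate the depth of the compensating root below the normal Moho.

Isostatic balance requires: the weight of the topography is balanced by the buoyancy of the root, ρ_c h = (ρ_m − ρ_c) r.
r = h · ρ_c / (ρ_m − ρ_c) = 2.32 km × 2890 / (3210 − 2890) = 21 km.

21 km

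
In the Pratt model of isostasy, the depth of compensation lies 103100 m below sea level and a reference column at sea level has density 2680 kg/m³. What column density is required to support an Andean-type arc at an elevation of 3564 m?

Pratt balance: ρ_ref D = ρ (D + h).
ρ = ρ_ref D/(D + h) = 2680 × 103100 m/(103100 m + 3564 m) = 2590 kg/m³.

2590 kg/m³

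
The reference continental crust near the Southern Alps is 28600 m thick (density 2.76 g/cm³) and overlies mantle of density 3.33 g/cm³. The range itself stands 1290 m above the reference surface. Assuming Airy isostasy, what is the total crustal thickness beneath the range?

36100 m

Root depth r = h ρ_c / (ρ_m − ρ_c) = 1290 m × 2.76 / 0.57 = 6246 m.
Total thickness = T + h + r = 28600 m + 1290 m + 6246 m = 36100 m.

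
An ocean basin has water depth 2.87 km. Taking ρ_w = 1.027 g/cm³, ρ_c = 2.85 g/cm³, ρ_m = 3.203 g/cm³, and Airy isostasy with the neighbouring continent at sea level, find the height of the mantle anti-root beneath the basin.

Balancing pressure at the compensation depth: replacing crust with seawater at the top is compensated by replacing crust with mantle at the base: d (ρ_c − ρ_w) = a (ρ_m − ρ_c).
a = d (ρ_c − ρ_w)/(ρ_m − ρ_c) = 2.87 km × 1.823/0.353 = 14.8 km.

14.8 km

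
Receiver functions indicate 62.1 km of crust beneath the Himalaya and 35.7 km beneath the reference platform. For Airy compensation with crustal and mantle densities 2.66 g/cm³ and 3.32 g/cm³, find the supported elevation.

5.25 km

Excess crust Δ = 62.1 km − 35.7 km = 26.4 km, split between elevation h and root r with h + r = Δ.
Airy balance ρ_c h = (ρ_m − ρ_c) r gives r = h ρ_c/(ρ_m − ρ_c), so h (1 + ρ_c/(ρ_m − ρ_c)) = Δ, i.e. h = Δ (ρ_m − ρ_c)/ρ_m.
h = 26.4 km × 0.66/3.32 = 5.25 km.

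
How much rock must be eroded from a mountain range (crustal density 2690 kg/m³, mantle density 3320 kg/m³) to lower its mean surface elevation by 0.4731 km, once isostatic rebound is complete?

Net drop Δ = e − u = e − e ρ_c/ρ_m = e (ρ_m − ρ_c)/ρ_m.
e = Δ ρ_m/(ρ_m − ρ_c) = 0.4731 km × 3320/630 = 2.49 km.

2.49 km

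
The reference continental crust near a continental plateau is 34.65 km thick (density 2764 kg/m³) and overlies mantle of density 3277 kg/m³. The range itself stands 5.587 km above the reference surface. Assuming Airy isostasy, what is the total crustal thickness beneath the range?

70.3 km

Root depth r = h ρ_c / (ρ_m − ρ_c) = 5.587 km × 2764 / 513 = 30.1 km.
Total thickness = T + h + r = 34.65 km + 5.587 km + 30.1 km = 70.3 km.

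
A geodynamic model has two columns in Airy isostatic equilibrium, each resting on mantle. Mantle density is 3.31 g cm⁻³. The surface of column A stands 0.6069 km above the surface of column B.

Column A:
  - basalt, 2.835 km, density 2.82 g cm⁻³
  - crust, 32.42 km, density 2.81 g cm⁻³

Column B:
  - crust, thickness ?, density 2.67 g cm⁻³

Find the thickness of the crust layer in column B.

Take the compensation level at the base of the deeper column (depth z_c below the surface of column A) and equate Σ ρ_i t_i down to z_c; mantle fills any gap and the z_c terms cancel.
Column A: 2.835×2.82 + 32.42×2.81 + (z_c − 35.255)×3.31
Column B: 0.6069×0 + x×2.67 + (z_c − 0.6069 − 0 − x)×3.31
The z_c×3.31 term appears on both sides and cancels. Collect the known terms of each column as K = Σ(ρt)_known − 3.31 × (depth of known layers): K_A = 99.0949 − 3.31×35.255 = −17.59915; K_B = 0 − 3.31×(0.6069 + 0) = −2.008839.
Balance: K_A = K_B − x×(3.31 − 2.67), so x = (K_B − K_A)/(3.31 − 2.67) = 15.5903/0.64 = 24.4 km.

24.4 km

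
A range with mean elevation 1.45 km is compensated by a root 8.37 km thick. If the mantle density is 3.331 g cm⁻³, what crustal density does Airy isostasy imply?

ρ_c h = (ρ_m − ρ_c) r → ρ_c (h + r) = ρ_m r → ρ_c = ρ_m r / (h + r).
ρ_c = 3.331 × 8.37 km / (1.45 km + 8.37 km) = 2.84 g cm⁻³.

2.84 g cm⁻³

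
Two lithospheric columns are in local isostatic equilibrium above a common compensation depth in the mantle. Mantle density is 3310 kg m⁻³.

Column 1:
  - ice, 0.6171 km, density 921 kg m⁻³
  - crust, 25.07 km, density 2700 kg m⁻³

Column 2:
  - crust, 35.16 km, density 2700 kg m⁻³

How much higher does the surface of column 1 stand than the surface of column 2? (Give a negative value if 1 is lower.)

−1.41 km

For any compensation level in the mantle, the mantle terms cancel and isostasy reduces to e = (Σt_1 − Σt_2) − (Σ(ρt)_1 − Σ(ρt)_2) / ρ_m.
Σt_1 = 25.6871 km; Σt_2 = 35.16 km; Σ(ρt)_1 = 68257.3491; Σ(ρt)_2 = 94932 (in km·kg m⁻³).
e = (25.6871 − 35.16) − (68257.3491 − 94932) / 3310 = −1.41 km.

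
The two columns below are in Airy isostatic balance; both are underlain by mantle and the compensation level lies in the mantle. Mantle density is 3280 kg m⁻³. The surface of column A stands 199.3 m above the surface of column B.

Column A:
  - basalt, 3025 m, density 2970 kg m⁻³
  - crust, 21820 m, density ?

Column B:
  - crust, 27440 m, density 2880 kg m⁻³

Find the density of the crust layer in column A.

Take the compensation level at the base of the deeper column (depth z_c below the surface of column A) and equate Σ ρ_i t_i down to z_c; mantle fills any gap and the z_c terms cancel.
Column A: 3025×2970 + 21820×ρ + (z_c − 24845)×3280
Column B: 199.3×0 + 27440×2880 + (z_c − 199.3 − 27440)×3280
The z_c×3280 term appears on both sides and cancels. Collect the known terms of each column as K = Σ(ρt)_known − 3280 × (depth of known layers): K_A = 8984250 − 3280×24845 = −72507350; K_B = 79027200 − 3280×(199.3 + 27440) = −11629704.
Balance: K_A + 21820×ρ = K_B, so ρ = (K_B − K_A)/21820 = 60877600/21820 = 2790 kg m⁻³.

2790 kg m⁻³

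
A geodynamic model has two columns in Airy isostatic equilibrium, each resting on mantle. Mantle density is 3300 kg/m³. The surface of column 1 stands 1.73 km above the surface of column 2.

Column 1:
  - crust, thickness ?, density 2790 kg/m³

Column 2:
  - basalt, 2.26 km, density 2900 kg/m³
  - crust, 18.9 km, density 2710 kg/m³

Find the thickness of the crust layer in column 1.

34.8 km

Take the compensation level at the base of the deeper column (depth z_c below the surface of column 1) and equate Σ ρ_i t_i down to z_c; mantle fills any gap and the z_c terms cancel.
Column 1: x×2790 + (z_c − 0 − x)×3300
Column 2: 1.73×0 + 2.26×2900 + 18.9×2710 + (z_c − 1.73 − 21.16)×3300
The z_c×3300 term appears on both sides and cancels. Collect the known terms of each column as K = Σ(ρt)_known − 3300 × (depth of known layers): K_1 = 0 − 3300×0 = 0; K_2 = 57773 − 3300×(1.73 + 21.16) = −17764.
Balance: K_1 − x×(3300 − 2790) = K_2, so x = (K_1 − K_2)/(3300 − 2790) = 17764/510 = 34.8 km.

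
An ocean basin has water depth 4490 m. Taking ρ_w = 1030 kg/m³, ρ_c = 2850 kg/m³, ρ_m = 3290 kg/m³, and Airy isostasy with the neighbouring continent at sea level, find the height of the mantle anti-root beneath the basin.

By Archimedes' principle applied to the lithosphere: replacing crust with seawater at the top is compensated by replacing crust with mantle at the base: d (ρ_c − ρ_w) = a (ρ_m − ρ_c).
a = d (ρ_c − ρ_w)/(ρ_m − ρ_c) = 4490 m × 1820/440 = 18600 m.

18600 m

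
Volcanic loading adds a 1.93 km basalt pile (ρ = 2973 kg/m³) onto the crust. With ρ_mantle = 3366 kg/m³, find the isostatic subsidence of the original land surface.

Subaerial loading: s = t ρ_load / ρ_m.
s = 1.93 km × 2973/3366 = 1.7 km.

1.7 km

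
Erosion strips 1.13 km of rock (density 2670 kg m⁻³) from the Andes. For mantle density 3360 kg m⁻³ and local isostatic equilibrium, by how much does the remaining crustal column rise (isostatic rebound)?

0.898 km

Unloading: uplift u = e ρ_c/ρ_m = 1.13 km × 2670/3360 = 0.898 km.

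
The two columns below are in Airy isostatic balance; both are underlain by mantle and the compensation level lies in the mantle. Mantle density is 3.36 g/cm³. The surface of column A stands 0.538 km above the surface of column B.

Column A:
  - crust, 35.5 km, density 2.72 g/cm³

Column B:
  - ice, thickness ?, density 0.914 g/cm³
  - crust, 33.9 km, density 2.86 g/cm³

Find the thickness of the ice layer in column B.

Take the compensation level at the base of the deeper column (depth z_c below the surface of column A) and equate Σ ρ_i t_i down to z_c; mantle fills any gap and the z_c terms cancel.
Column A: 35.5×2.72 + (z_c − 35.5)×3.36
Column B: 0.538×0 + x×0.914 + 33.9×2.86 + (z_c − 0.538 − 33.9 − x)×3.36
The z_c×3.36 term appears on both sides and cancels. Collect the known terms of each column as K = Σ(ρt)_known − 3.36 × (depth of known layers): K_A = 96.56 − 3.36×35.5 = −22.72; K_B = 96.954 − 3.36×(0.538 + 33.9) = −18.75768.
Balance: K_A = K_B − x×(3.36 − 0.914), so x = (K_B − K_A)/(3.36 − 0.914) = 3.96232/2.446 = 1.62 km.

1.62 km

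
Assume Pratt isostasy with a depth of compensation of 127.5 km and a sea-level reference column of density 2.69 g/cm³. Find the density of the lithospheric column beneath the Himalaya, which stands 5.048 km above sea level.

2.59 g/cm³

Pratt balance: ρ_ref D = ρ (D + h).
ρ = ρ_ref D/(D + h) = 2.69 × 127.5 km/(127.5 km + 5.048 km) = 2.59 g/cm³.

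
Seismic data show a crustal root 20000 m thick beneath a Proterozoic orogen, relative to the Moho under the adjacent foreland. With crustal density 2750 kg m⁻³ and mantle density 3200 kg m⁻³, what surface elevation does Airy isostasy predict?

3270 m

By Archimedes' principle applied to the lithosphere: ρ_c h = (ρ_m − ρ_c) r.
h = r (ρ_m − ρ_c) / ρ_c = 20000 m × (3200 − 2750) / 2750 = 3270 m.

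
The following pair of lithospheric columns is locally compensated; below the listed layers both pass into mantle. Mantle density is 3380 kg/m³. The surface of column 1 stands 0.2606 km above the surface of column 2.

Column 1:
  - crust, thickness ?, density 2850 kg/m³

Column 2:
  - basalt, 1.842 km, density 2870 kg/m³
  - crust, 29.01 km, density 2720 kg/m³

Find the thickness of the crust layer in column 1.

Take the compensation level at the base of the deeper column (depth z_c below the surface of column 1) and equate Σ ρ_i t_i down to z_c; mantle fills any gap and the z_c terms cancel.
Column 1: x×2850 + (z_c − 0 − x)×3380
Column 2: 0.2606×0 + 1.842×2870 + 29.01×2720 + (z_c − 0.2606 − 30.852)×3380
The z_c×3380 term appears on both sides and cancels. Collect the known terms of each column as K = Σ(ρt)_known − 3380 × (depth of known layers): K_1 = 0 − 3380×0 = 0; K_2 = 84193.74 − 3380×(0.2606 + 30.852) = −20966.848.
Balance: K_1 − x×(3380 − 2850) = K_2, so x = (K_1 − K_2)/(3380 − 2850) = 20966.8/530 = 39.6 km.

39.6 km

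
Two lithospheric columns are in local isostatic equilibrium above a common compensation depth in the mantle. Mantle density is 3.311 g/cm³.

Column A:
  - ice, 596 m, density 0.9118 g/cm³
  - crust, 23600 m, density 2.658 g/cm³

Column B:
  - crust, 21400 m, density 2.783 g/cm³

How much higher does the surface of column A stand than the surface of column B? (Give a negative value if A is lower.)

For any compensation level in the mantle, the mantle terms cancel and isostasy reduces to e = (Σt_A − Σt_B) − (Σ(ρt)_A − Σ(ρt)_B) / ρ_m.
Σt_A = 24196 m; Σt_B = 21400 m; Σ(ρt)_A = 63272.2328; Σ(ρt)_B = 59556.2 (in m·g/cm³).
e = (24196 − 21400) − (63272.2328 − 59556.2) / 3.311 = 1670 m.

1670 m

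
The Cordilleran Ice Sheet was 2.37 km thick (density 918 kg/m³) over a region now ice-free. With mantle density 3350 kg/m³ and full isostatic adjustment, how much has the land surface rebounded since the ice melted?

Removing the load lets mantle flow back in; uplift u satisfies ρ_ice t = ρ_m u.
u = t ρ_ice/ρ_m = 2.37 km × 918/3350 = 0.649 km.

0.649 km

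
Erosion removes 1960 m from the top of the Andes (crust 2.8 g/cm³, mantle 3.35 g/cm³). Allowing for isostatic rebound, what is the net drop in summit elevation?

322 m

Rebound u = e ρ_c/ρ_m = 1960 m × 2.8/3.35 = 1638 m.
Net surface drop = e − u = 1960 m − 1638 m = e (ρ_m − ρ_c)/ρ_m = 322 m.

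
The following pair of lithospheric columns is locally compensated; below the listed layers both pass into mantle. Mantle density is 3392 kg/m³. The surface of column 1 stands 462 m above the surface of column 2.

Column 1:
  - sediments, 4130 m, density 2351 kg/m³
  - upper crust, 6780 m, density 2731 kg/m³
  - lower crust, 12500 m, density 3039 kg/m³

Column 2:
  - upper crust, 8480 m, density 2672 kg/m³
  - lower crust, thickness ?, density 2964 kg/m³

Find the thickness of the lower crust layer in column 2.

12900 m

Take the compensation level at the base of the deeper column (depth z_c below the surface of column 1) and equate Σ ρ_i t_i down to z_c; mantle fills any gap and the z_c terms cancel.
Column 1: 4130×2351 + 6780×2731 + 12500×3039 + (z_c − 23410)×3392
Column 2: 462×0 + 8480×2672 + x×2964 + (z_c − 462 − 8480 − x)×3392
The z_c×3392 term appears on both sides and cancels. Collect the known terms of each column as K = Σ(ρt)_known − 3392 × (depth of known layers): K_1 = 66213310 − 3392×23410 = −13193410; K_2 = 22658560 − 3392×(462 + 8480) = −7672704.
Balance: K_1 = K_2 − x×(3392 − 2964), so x = (K_2 − K_1)/(3392 − 2964) = 5520710/428 = 12900 m.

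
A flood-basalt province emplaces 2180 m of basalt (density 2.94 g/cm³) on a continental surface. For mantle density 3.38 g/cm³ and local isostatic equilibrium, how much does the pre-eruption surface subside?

1900 m

Subaerial loading: s = t ρ_load / ρ_m.
s = 2180 m × 2.94/3.38 = 1900 m.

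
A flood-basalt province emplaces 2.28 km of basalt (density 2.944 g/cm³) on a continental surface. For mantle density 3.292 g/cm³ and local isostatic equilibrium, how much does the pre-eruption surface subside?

Subaerial loading: s = t ρ_load / ρ_m.
s = 2.28 km × 2.944/3.292 = 2.04 km.

2.04 km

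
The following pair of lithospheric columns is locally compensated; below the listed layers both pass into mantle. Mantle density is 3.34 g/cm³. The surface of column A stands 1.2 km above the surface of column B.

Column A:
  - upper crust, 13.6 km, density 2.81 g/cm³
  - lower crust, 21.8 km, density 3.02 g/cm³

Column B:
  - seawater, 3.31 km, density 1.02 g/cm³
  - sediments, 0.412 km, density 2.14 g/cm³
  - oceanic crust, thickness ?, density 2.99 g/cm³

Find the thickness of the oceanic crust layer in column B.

Take the compensation level at the base of the deeper column (depth z_c below the surface of column A) and equate Σ ρ_i t_i down to z_c; mantle fills any gap and the z_c terms cancel.
Column A: 13.6×2.81 + 21.8×3.02 + (z_c − 35.4)×3.34
Column B: 1.2×0 + 3.31×1.02 + 0.412×2.14 + x×2.99 + (z_c − 1.2 − 3.722 − x)×3.34
The z_c×3.34 term appears on both sides and cancels. Collect the known terms of each column as K = Σ(ρt)_known − 3.34 × (depth of known layers): K_A = 104.052 − 3.34×35.4 = −14.184; K_B = 4.25788 − 3.34×(1.2 + 3.722) = −12.1816.
Balance: K_A = K_B − x×(3.34 − 2.99), so x = (K_B − K_A)/(3.34 − 2.99) = 2.0024/0.35 = 5.72 km.

5.72 km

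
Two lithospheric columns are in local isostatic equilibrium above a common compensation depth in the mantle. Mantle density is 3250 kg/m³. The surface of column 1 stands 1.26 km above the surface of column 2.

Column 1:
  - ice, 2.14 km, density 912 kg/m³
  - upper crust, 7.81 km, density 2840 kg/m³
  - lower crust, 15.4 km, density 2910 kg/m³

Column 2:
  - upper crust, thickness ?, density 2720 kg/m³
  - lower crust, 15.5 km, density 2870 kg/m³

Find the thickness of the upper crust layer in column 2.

Take the compensation level at the base of the deeper column (depth z_c below the surface of column 1) and equate Σ ρ_i t_i down to z_c; mantle fills any gap and the z_c terms cancel.
Column 1: 2.14×912 + 7.81×2840 + 15.4×2910 + (z_c − 25.35)×3250
Column 2: 1.26×0 + x×2720 + 15.5×2870 + (z_c − 1.26 − 15.5 − x)×3250
The z_c×3250 term appears on both sides and cancels. Collect the known terms of each column as K = Σ(ρt)_known − 3250 × (depth of known layers): K_1 = 68946.08 − 3250×25.35 = −13441.42; K_2 = 44485 − 3250×(1.26 + 15.5) = −9985.
Balance: K_1 = K_2 − x×(3250 − 2720), so x = (K_2 − K_1)/(3250 − 2720) = 3456.42/530 = 6.52 km.

6.52 km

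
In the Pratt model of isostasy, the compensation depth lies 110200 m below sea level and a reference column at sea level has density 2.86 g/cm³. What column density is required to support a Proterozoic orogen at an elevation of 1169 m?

2.83 g/cm³

Pratt balance: ρ_ref D = ρ (D + h).
ρ = ρ_ref D/(D + h) = 2.86 × 110200 m/(110200 m + 1169 m) = 2.83 g/cm³.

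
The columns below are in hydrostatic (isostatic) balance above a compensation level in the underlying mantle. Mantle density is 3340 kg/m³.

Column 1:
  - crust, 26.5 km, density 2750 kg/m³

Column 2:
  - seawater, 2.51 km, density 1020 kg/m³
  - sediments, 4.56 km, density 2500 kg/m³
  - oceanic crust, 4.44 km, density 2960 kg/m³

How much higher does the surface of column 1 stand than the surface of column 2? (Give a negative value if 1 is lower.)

For any compensation level in the mantle, the mantle terms cancel and isostasy reduces to e = (Σt_1 − Σt_2) − (Σ(ρt)_1 − Σ(ρt)_2) / ρ_m.
Σt_1 = 26.5 km; Σt_2 = 11.51 km; Σ(ρt)_1 = 72875; Σ(ρt)_2 = 27102.6 (in km·kg/m³).
e = (26.5 − 11.51) − (72875 − 27102.6) / 3340 = 1.29 km.

1.29 km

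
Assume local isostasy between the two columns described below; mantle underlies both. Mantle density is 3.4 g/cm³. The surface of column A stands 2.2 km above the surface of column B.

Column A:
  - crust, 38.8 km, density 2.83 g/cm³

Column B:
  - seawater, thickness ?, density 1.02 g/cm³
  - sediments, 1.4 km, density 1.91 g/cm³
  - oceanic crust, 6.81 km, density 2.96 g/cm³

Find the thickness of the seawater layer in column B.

4.01 km

Take the compensation level at the base of the deeper column (depth z_c below the surface of column A) and equate Σ ρ_i t_i down to z_c; mantle fills any gap and the z_c terms cancel.
Column A: 38.8×2.83 + (z_c − 38.8)×3.4
Column B: 2.2×0 + x×1.02 + 1.4×1.91 + 6.81×2.96 + (z_c − 2.2 − 8.21 − x)×3.4
The z_c×3.4 term appears on both sides and cancels. Collect the known terms of each column as K = Σ(ρt)_known − 3.4 × (depth of known layers): K_A = 109.804 − 3.4×38.8 = −22.116; K_B = 22.8316 − 3.4×(2.2 + 8.21) = −12.5624.
Balance: K_A = K_B − x×(3.4 − 1.02), so x = (K_B − K_A)/(3.4 − 1.02) = 9.5536/2.38 = 4.01 km.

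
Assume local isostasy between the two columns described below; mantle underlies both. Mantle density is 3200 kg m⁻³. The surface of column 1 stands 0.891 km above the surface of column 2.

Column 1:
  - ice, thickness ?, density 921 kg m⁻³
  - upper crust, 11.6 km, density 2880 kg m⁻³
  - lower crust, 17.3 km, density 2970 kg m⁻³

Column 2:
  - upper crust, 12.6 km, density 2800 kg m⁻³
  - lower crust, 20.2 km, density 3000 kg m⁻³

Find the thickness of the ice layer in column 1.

Take the compensation level at the base of the deeper column (depth z_c below the surface of column 1) and equate Σ ρ_i t_i down to z_c; mantle fills any gap and the z_c terms cancel.
Column 1: x×921 + 11.6×2880 + 17.3×2970 + (z_c − 28.9 − x)×3200
Column 2: 0.891×0 + 12.6×2800 + 20.2×3000 + (z_c − 0.891 − 32.8)×3200
The z_c×3200 term appears on both sides and cancels. Collect the known terms of each column as K = Σ(ρt)_known − 3200 × (depth of known layers): K_1 = 84789 − 3200×28.9 = −7691; K_2 = 95880 − 3200×(0.891 + 32.8) = −11931.2.
Balance: K_1 − x×(3200 − 921) = K_2, so x = (K_1 − K_2)/(3200 − 921) = 4240.2/2279 = 1.86 km.

1.86 km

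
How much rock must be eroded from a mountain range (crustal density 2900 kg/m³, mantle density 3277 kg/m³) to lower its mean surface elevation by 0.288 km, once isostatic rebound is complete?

Net drop Δ = e − u = e − e ρ_c/ρ_m = e (ρ_m − ρ_c)/ρ_m.
e = Δ ρ_m/(ρ_m − ρ_c) = 0.288 km × 3277/377 = 2.5 km.

2.5 km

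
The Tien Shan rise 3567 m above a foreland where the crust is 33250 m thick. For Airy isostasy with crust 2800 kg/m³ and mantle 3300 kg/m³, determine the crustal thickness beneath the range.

56800 m

Root depth r = h ρ_c / (ρ_m − ρ_c) = 3567 m × 2800 / 500 = 19980 m.
Total thickness = T + h + r = 33250 m + 3567 m + 19980 m = 56800 m.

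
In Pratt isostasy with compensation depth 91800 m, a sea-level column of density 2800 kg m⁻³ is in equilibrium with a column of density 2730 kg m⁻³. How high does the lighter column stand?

ρ_ref D = ρ (D + h) → h = D (ρ_ref − ρ)/ρ.
h = 91800 m × (2800 − 2730)/2730 = 2350 m.

2350 m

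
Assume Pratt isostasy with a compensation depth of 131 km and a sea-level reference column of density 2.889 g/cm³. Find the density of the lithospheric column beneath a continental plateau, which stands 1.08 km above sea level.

Pratt balance: ρ_ref D = ρ (D + h).
ρ = ρ_ref D/(D + h) = 2.889 × 131 km/(131 km + 1.08 km) = 2.87 g/cm³.

2.87 g/cm³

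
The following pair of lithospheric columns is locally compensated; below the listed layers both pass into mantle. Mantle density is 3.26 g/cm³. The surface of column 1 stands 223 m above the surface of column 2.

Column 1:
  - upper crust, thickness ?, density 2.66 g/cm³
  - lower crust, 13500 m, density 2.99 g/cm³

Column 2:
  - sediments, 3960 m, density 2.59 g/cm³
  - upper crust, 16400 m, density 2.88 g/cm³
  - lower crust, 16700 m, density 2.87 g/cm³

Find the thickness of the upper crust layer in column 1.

20800 m

Take the compensation level at the base of the deeper column (depth z_c below the surface of column 1) and equate Σ ρ_i t_i down to z_c; mantle fills any gap and the z_c terms cancel.
Column 1: x×2.66 + 13500×2.99 + (z_c − 13500 − x)×3.26
Column 2: 223×0 + 3960×2.59 + 16400×2.88 + 16700×2.87 + (z_c − 223 − 37060)×3.26
The z_c×3.26 term appears on both sides and cancels. Collect the known terms of each column as K = Σ(ρt)_known − 3.26 × (depth of known layers): K_1 = 40365 − 3.26×13500 = −3645; K_2 = 105417.4 − 3.26×(223 + 37060) = −16125.18.
Balance: K_1 − x×(3.26 − 2.66) = K_2, so x = (K_1 − K_2)/(3.26 − 2.66) = 12480.2/0.6 = 20800 m.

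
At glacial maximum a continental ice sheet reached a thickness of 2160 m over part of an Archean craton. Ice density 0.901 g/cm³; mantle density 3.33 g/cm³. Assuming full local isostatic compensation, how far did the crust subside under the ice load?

Equating mass per unit area of the two columns: the ice load ρ_ice t is balanced by mantle displaced below, ρ_m s.
s = t ρ_ice / ρ_m = 2160 m × 0.901/3.33 = 584 m.

584 m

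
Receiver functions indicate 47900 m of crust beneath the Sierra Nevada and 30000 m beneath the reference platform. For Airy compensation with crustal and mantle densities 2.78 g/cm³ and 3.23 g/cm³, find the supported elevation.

Excess crust Δ = 47900 m − 30000 m = 17900 m, split between elevation h and root r with h + r = Δ.
Airy balance ρ_c h = (ρ_m − ρ_c) r gives r = h ρ_c/(ρ_m − ρ_c), so h (1 + ρ_c/(ρ_m − ρ_c)) = Δ, i.e. h = Δ (ρ_m − ρ_c)/ρ_m.
h = 17900 m × 0.45/3.23 = 2490 m.

2490 m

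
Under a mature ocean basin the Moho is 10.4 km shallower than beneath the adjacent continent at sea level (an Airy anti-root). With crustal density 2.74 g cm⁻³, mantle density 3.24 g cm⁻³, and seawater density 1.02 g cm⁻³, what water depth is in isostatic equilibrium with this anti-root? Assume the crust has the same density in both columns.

Replacing a thickness d of crust by seawater at the top must be balanced by replacing crust with mantle at the base: d (ρ_c − ρ_w) = a (ρ_m − ρ_c).
d = a (ρ_m − ρ_c)/(ρ_c − ρ_w) = 10.4 km × 0.5/1.72 = 3.02 km.

3.02 km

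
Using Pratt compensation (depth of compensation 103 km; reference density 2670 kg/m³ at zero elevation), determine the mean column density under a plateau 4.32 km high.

2560 kg/m³

Pratt balance: ρ_ref D = ρ (D + h).
ρ = ρ_ref D/(D + h) = 2670 × 103 km/(103 km + 4.32 km) = 2560 kg/m³.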